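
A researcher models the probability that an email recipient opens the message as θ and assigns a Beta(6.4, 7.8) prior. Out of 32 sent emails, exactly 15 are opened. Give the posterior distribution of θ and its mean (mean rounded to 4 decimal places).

Observing 15 successes and 17 failures updates Beta(6.4, 7.8) by adding the success and failure counts to the two shape parameters: α = 6.4+15 = 21.4, β = 7.8+17 = 24.8.
E[θ | data] = 21.4/(21.4+24.8) = 0.4632.

Posterior: Beta(21.4, 24.8); mean ≈ 0.4632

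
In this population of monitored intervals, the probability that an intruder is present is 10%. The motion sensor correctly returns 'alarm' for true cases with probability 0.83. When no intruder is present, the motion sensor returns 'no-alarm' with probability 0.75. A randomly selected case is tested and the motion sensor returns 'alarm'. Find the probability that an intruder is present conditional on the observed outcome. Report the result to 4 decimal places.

Write H for 'an intruder is present'. Prior odds H:¬H = 0.1/0.9 = 0.11111. For the 'alarm' outcome, the likelihood ratio is 0.83/0.25 = 3.3200.
Posterior odds = 0.11111 × 3.3200 = 0.36889, so P(H|E) = 0.36889/(1+0.36889) = 0.2695.

P(H | E) ≈ 0.2695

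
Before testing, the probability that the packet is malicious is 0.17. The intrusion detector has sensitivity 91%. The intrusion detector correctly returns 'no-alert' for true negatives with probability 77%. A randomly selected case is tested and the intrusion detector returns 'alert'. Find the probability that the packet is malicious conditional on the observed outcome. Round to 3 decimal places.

Let H be the event that the packet is malicious. P(H) = 0.17, so P(¬H) = 0.83. With E the 'alert' result, P(E|H) = 0.91 and P(E|¬H) = 0.23.
P(E) = 0.91·0.17 + 0.23·0.83 = 0.15470 + 0.19090 = 0.34560.
By Bayes' theorem, P(H|E) = 0.15470 / 0.34560 = 0.448.

P(H | E) ≈ 0.448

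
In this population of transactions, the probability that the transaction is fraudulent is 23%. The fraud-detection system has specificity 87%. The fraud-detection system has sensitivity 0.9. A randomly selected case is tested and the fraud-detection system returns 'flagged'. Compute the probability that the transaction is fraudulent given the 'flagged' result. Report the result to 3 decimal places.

Write H for 'the transaction is fraudulent'. Prior odds H:¬H = 0.23/0.77 = 0.29870. For the 'flagged' outcome, the likelihood ratio is 0.9/0.13 = 6.9231.
Posterior odds = 0.29870 × 6.9231 = 2.0679, so P(H|E) = 2.0679/(1+2.0679) = 0.674.

P(H | E) ≈ 0.674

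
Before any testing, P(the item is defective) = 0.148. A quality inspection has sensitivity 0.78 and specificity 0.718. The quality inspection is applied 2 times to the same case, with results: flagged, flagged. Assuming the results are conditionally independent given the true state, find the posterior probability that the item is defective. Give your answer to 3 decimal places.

Let H be the event that the item is defective; start with P(H) = 0.148. P('flagged'|H) = 0.78, P('flagged'|¬H) = 0.282.
Update on result 1 ('flagged'): P(H) ← 0.78·0.1480 / (0.78·0.1480 + 0.282·0.8520) = 0.11544/0.35570 = 0.3245.
Update on result 2 ('flagged'): P(H) ← 0.78·0.3245 / (0.78·0.3245 + 0.282·0.6755) = 0.25314/0.44362 = 0.5706.

Posterior P(H) ≈ 0.571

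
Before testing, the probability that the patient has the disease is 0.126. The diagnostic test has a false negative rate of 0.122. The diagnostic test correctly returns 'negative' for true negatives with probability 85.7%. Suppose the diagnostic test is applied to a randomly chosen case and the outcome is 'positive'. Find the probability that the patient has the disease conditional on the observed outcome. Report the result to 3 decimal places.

Let H be the event that the patient has the disease. P(H) = 0.126, so P(¬H) = 0.874. With E the 'positive' result, P(E|H) = 0.878 and P(E|¬H) = 0.143.
P(E) = 0.878·0.126 + 0.143·0.874 = 0.11063 + 0.12498 = 0.23561.
By Bayes' theorem, P(H|E) = 0.11063 / 0.23561 = 0.470.

P(H | E) ≈ 0.470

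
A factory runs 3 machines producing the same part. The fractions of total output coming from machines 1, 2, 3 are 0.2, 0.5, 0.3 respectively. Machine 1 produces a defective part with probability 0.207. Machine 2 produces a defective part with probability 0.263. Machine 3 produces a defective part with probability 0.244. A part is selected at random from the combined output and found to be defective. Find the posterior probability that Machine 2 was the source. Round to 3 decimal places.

P(defective|M1) = 0.207; P(defective|M2) = 0.263; P(defective|M3) = 0.244.
Prior × likelihood for each source: 0.2·0.207=0.04140, 0.5·0.263=0.1315, 0.3·0.244=0.07320. Summing gives P(defective) = 0.24610.
P(Machine 2 | defective) = 0.1315 / 0.24610 = 0.534.

Posterior probability ≈ 0.534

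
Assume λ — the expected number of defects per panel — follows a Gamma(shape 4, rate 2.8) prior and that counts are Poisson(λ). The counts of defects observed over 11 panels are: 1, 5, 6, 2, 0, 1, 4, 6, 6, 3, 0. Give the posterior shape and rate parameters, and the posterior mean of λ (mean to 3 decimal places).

Posterior: Gamma(shape=38, rate=13.8); mean ≈ 2.754

The Poisson likelihood adds the total count to the shape and the number of exposure periods to the rate. Here ∑xᵢ = 34 and n = 11, so shape 4→38 and rate 2.8→13.8.
E[λ | data] = 38/13.8 = 2.754.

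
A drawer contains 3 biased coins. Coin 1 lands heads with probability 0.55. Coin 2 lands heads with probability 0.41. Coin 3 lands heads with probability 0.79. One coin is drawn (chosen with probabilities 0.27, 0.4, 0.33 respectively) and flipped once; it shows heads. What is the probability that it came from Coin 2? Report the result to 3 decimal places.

Tabulate prior·likelihood by source: [1] prior 0.27, lik 0.55, product 0.1485; [2] prior 0.4, lik 0.41, product 0.1640; [3] prior 0.33, lik 0.79, product 0.2607.
Normalizing constant = 0.57320; the posterior for Coin 2 is its product over the sum, 0.1640/0.57320 = 0.286.

Posterior probability ≈ 0.286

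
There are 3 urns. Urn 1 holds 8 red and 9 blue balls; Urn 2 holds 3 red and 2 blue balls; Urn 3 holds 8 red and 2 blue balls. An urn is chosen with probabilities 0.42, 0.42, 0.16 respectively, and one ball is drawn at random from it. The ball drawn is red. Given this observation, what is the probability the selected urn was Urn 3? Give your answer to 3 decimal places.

P(red|Urn 1) = 0.4706; P(red|Urn 2) = 0.6; P(red|Urn 3) = 0.8.
Prior × likelihood for each source: 0.42·0.4706=0.1976, 0.42·0.6=0.2520, 0.16·0.8=0.1280. Summing gives P(red) = 0.57765.
P(Urn 3 | red) = 0.1280 / 0.57765 = 0.222.

Posterior probability ≈ 0.222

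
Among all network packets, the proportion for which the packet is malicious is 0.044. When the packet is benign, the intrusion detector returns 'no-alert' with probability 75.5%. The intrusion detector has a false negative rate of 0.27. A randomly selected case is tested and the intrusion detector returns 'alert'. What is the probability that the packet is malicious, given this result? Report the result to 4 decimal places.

P(H | E) ≈ 0.1206

Write H for 'the packet is malicious'. Prior odds H:¬H = 0.044/0.956 = 0.046025. For the 'alert' outcome, the likelihood ratio is 0.73/0.245 = 2.9796.
Posterior odds = 0.046025 × 2.9796 = 0.13714, so P(H|E) = 0.13714/(1+0.13714) = 0.1206.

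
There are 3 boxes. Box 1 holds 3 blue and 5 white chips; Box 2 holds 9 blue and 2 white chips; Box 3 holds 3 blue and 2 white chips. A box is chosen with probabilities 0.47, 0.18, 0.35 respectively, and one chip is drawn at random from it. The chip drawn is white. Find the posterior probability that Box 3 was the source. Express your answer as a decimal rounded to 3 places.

Posterior probability ≈ 0.300

Tabulate prior·likelihood by source: [1] prior 0.47, lik 0.625, product 0.2937; [2] prior 0.18, lik 0.1818, product 0.03273; [3] prior 0.35, lik 0.4, product 0.1400.
Normalizing constant = 0.46648; the posterior for Box 3 is its product over the sum, 0.1400/0.46648 = 0.300.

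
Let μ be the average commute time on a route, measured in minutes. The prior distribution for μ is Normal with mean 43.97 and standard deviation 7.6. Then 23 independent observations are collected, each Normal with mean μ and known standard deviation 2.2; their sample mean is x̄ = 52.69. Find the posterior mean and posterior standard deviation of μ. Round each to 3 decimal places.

Prior precision 1/τ₀² = 1/7.6² = 0.0173130; data precision n/σ² = 23/2.2² = 4.75207.
Posterior precision = 0.0173130 + 4.75207 = 4.76938, giving posterior SD = 1/√4.76938 = 0.458.
Posterior mean = (0.0173130·43.97 + 4.75207·52.69) / 4.76938 = 52.658.

Posterior mean ≈ 52.658; posterior SD ≈ 0.458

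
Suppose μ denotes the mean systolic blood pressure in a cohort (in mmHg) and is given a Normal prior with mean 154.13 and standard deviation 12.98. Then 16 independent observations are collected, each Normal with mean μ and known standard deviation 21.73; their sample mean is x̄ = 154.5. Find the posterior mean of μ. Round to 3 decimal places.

Posterior mean ≈ 154.445

With known σ, the Normal prior is conjugate. Weight on the data is w = (n/σ²)/(n/σ² + 1/τ₀²) = 0.0338845/(0.0338845+0.00593541) = 0.85094.
Posterior mean = w·x̄ + (1−w)·μ₀ = 0.85094·154.5 + 0.14906·154.13 = 154.445.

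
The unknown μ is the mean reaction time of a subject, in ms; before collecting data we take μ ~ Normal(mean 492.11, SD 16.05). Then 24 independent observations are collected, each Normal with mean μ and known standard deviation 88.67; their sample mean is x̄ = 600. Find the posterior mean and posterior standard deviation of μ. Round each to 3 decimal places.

With known σ, the Normal prior is conjugate. Weight on the data is w = (n/σ²)/(n/σ² + 1/τ₀²) = 0.00305252/(0.00305252+0.00388195) = 0.44019.
Posterior mean = w·x̄ + (1−w)·μ₀ = 0.44019·600 + 0.55981·492.11 = 539.603. Posterior variance = 1/(0.00305252+0.00388195) = 144.207, so SD = 12.009.

Posterior mean ≈ 539.603; posterior SD ≈ 12.009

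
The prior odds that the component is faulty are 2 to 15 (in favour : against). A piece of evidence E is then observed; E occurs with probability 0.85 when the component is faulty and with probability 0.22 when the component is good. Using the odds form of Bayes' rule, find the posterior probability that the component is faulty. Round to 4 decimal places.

Prior odds = 2/15 = 0.13333. In log-odds, ln(0.13333) = -2.0149.
Add log likelihood ratio: ln(3.8636) = 1.3516.
Posterior log-odds = -0.66329, so posterior odds = exp(-0.66329) = 0.51515. Converting, P(H|E) = 0.51515/1.5152 = 0.3400.

Posterior probability ≈ 0.3400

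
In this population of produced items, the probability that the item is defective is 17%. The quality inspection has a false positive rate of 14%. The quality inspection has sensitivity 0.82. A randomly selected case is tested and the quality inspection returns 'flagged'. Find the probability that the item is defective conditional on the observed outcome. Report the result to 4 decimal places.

P(H | E) ≈ 0.5454

Let H be the event that the item is defective. P(H) = 0.17, so P(¬H) = 0.83. With E the 'flagged' result, P(E|H) = 0.82 and P(E|¬H) = 0.14.
P(E) = 0.82·0.17 + 0.14·0.83 = 0.13940 + 0.11620 = 0.25560.
By Bayes' theorem, P(H|E) = 0.13940 / 0.25560 = 0.5454.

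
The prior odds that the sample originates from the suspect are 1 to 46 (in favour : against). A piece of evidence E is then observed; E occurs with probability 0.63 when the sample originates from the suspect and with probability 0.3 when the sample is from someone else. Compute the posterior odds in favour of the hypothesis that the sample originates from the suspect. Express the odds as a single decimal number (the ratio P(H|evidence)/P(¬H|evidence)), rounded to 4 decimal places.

Prior odds = 1/46 = 0.021739. In log-odds, ln(0.021739) = -3.8286.
Add log likelihood ratio: ln(2.1000) = 0.74194.
Posterior log-odds = -3.0867, so posterior odds = exp(-3.0867) = 0.045652.

Posterior odds ≈ 0.0457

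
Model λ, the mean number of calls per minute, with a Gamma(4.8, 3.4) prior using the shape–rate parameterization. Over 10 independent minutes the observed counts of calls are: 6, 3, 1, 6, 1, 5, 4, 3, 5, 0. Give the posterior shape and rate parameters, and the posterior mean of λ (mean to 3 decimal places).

Posterior: Gamma(shape=38.8, rate=13.4); mean ≈ 2.896

The Poisson likelihood adds the total count to the shape and the number of exposure periods to the rate. Here ∑xᵢ = 34 and n = 10, so shape 4.8→38.8 and rate 3.4→13.4.
E[λ | data] = 38.8/13.4 = 2.896.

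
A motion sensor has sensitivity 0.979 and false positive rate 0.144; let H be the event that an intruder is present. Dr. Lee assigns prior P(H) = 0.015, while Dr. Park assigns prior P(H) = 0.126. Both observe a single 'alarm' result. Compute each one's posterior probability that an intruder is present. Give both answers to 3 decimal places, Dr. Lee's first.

Dr. Lee: 0.094; Dr. Park: 0.495

P('+'|H) = 0.979, P('+'|¬H) = 0.144.
Dr. Lee: numerator 0.979·0.015 = 0.014685; evidence = 0.014685+0.144·0.985 = 0.15652; posterior = 0.094.
Dr. Park: numerator 0.979·0.126 = 0.12335; evidence = 0.12335+0.144·0.874 = 0.24921; posterior = 0.495.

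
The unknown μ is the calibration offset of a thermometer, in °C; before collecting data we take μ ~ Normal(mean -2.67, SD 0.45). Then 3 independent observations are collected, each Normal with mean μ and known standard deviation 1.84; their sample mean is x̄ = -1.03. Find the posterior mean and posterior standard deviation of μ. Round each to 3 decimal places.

Posterior mean ≈ -2.420; posterior SD ≈ 0.414

With known σ, the Normal prior is conjugate. Weight on the data is w = (n/σ²)/(n/σ² + 1/τ₀²) = 0.886106/(0.886106+4.93827) = 0.15214.
Posterior mean = w·x̄ + (1−w)·μ₀ = 0.15214·-1.03 + 0.84786·-2.67 = -2.420. Posterior variance = 1/(0.886106+4.93827) = 0.171692, so SD = 0.414.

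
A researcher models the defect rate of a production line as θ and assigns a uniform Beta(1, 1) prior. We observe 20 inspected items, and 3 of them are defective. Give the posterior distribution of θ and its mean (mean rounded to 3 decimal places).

Observing 3 successes and 17 failures updates Beta(1, 1) by adding the success and failure counts to the two shape parameters: α = 1+3 = 4, β = 1+17 = 18.
Posterior mean = α/(α+β) = 4/22 = 0.182.

Posterior: Beta(4, 18); mean ≈ 0.182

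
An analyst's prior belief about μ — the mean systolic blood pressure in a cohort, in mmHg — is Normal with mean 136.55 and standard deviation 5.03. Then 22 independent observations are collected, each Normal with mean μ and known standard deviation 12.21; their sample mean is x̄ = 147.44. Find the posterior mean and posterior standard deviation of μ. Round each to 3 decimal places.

With known σ, the Normal prior is conjugate. Weight on the data is w = (n/σ²)/(n/σ² + 1/τ₀²) = 0.147568/(0.147568+0.0395243) = 0.78874.
Posterior mean = w·x̄ + (1−w)·μ₀ = 0.78874·147.44 + 0.21126·136.55 = 145.139. Posterior variance = 1/(0.147568+0.0395243) = 5.34496, so SD = 2.312.

Posterior mean ≈ 145.139; posterior SD ≈ 2.312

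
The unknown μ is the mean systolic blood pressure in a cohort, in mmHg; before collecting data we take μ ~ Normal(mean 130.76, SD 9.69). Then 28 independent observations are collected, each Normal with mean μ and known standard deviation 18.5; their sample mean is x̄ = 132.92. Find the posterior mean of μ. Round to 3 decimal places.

Prior precision 1/τ₀² = 1/9.69² = 0.0106501; data precision n/σ² = 28/18.5² = 0.0818115.
Posterior precision = 0.0106501 + 0.0818115 = 0.0924616.
Posterior mean = (0.0106501·130.76 + 0.0818115·132.92) / 0.0924616 = 132.671.

Posterior mean ≈ 132.671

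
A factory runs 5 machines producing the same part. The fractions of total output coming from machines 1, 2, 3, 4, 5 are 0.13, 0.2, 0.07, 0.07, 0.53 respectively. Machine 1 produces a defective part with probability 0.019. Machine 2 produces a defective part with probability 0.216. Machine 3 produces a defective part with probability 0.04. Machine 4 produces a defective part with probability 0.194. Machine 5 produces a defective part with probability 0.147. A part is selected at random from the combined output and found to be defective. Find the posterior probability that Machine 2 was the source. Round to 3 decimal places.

Posterior probability ≈ 0.309

Tabulate prior·likelihood by source: [1] prior 0.13, lik 0.019, product 0.002470; [2] prior 0.2, lik 0.216, product 0.04320; [3] prior 0.07, lik 0.04, product 0.002800; [4] prior 0.07, lik 0.194, product 0.01358; [5] prior 0.53, lik 0.147, product 0.07791.
Normalizing constant = 0.13996; the posterior for Machine 2 is its product over the sum, 0.04320/0.13996 = 0.309.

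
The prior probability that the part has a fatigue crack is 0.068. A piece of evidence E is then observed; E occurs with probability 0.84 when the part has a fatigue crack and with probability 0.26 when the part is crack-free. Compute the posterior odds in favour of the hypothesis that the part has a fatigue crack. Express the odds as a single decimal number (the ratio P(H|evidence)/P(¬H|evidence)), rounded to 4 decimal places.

Posterior odds ≈ 0.2357

Prior odds = 0.068/(1−0.068) = 0.072961. In log-odds, ln(0.072961) = -2.6178.
Add log likelihood ratio: ln(3.2308) = 1.1727.
Posterior log-odds = -1.4451, so posterior odds = exp(-1.4451) = 0.23572.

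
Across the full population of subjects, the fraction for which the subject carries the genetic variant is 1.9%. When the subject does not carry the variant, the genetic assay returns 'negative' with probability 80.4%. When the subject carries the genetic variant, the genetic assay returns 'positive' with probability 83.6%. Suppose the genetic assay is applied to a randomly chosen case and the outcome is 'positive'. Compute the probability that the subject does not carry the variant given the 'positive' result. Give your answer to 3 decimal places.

P(¬H | E) ≈ 0.924

Let H be the event that the subject carries the genetic variant. P(H) = 0.019, so P(¬H) = 0.981. With E the 'positive' result, P(E|H) = 0.836 and P(E|¬H) = 0.196.
P(E) = 0.836·0.019 + 0.196·0.981 = 0.015884 + 0.19228 = 0.20816.
By Bayes' theorem, P(H|E) = 0.015884 / 0.20816 = 0.076. Hence P(¬H|E) = 1 − 0.076 = 0.924.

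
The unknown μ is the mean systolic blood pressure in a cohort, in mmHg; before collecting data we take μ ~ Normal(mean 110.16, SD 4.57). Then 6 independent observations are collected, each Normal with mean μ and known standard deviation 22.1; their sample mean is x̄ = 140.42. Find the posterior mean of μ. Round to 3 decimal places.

Prior precision 1/τ₀² = 1/4.57² = 0.0478815; data precision n/σ² = 6/22.1² = 0.0122848.
Posterior precision = 0.0478815 + 0.0122848 = 0.0601662.
Posterior mean = (0.0478815·110.16 + 0.0122848·140.42) / 0.0601662 = 116.338.

Posterior mean ≈ 116.338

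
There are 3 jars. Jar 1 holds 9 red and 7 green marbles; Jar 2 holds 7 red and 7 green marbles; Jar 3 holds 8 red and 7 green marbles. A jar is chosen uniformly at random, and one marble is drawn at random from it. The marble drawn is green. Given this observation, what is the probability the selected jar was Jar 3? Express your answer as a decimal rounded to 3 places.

Posterior probability ≈ 0.332

Tabulate prior·likelihood by source: [1] prior 0.333333, lik 0.4375, product 0.1458; [2] prior 0.333333, lik 0.5, product 0.1667; [3] prior 0.333333, lik 0.4667, product 0.1556.
Normalizing constant = 0.46806; the posterior for Jar 3 is its product over the sum, 0.1556/0.46806 = 0.332.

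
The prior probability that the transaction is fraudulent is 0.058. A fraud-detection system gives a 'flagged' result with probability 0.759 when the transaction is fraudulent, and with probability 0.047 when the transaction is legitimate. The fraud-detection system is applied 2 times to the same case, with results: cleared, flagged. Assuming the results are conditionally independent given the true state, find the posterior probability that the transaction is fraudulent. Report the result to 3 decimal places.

Let H be the event that the transaction is fraudulent; start with P(H) = 0.058. P('flagged'|H) = 0.759, P('flagged'|¬H) = 0.047.
Update on result 1 ('cleared'): P(H) ← 0.241·0.0580 / (0.241·0.0580 + 0.953·0.9420) = 0.013978/0.91170 = 0.0153.
Update on result 2 ('flagged'): P(H) ← 0.759·0.0153 / (0.759·0.0153 + 0.047·0.9847) = 0.011637/0.057916 = 0.2009.

Posterior P(H) ≈ 0.201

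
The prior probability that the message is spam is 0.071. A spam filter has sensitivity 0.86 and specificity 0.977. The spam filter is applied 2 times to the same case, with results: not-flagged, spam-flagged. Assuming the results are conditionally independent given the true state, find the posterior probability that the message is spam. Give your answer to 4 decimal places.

Posterior P(H) ≈ 0.2905

Let H be the event that the message is spam; start with P(H) = 0.071. P('spam-flagged'|H) = 0.86, P('spam-flagged'|¬H) = 0.023.
Update on result 1 ('not-flagged'): P(H) ← 0.14·0.0710 / (0.14·0.0710 + 0.977·0.9290) = 0.0099400/0.91757 = 0.0108.
Update on result 2 ('spam-flagged'): P(H) ← 0.86·0.0108 / (0.86·0.0108 + 0.023·0.9892) = 0.0093163/0.032067 = 0.2905.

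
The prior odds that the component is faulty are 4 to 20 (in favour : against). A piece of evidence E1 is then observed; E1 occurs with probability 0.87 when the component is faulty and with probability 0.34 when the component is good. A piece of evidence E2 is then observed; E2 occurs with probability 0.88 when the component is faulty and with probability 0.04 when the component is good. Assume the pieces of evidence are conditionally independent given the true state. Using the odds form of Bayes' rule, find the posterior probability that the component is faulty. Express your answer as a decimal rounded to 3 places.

Prior odds = 4/20 = 0.20000.
Likelihood ratio for E1 = 0.87/0.34 = 2.5588.
Likelihood ratio for E2 = 0.88/0.04 = 22.000.
Posterior odds = prior odds × LR₁ × LR₂ = 11.259.
Posterior probability = odds/(1+odds) = 11.259/12.259 = 0.918.

Posterior probability ≈ 0.918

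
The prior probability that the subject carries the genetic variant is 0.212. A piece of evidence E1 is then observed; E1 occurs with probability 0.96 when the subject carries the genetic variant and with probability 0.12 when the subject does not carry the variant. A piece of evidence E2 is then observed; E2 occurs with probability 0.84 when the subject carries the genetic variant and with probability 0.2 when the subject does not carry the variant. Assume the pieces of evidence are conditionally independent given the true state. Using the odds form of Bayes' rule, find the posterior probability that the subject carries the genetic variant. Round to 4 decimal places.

Prior odds = 0.212/(1−0.212) = 0.26904. In log-odds, ln(0.26904) = -1.3129.
Add log likelihood ratios: ln(8.0000) + ln(4.2000) = 3.5145.
Posterior log-odds = 2.2016, so posterior odds = exp(2.2016) = 9.0396. Converting, P(H|E) = 9.0396/10.040 = 0.9004.

Posterior probability ≈ 0.9004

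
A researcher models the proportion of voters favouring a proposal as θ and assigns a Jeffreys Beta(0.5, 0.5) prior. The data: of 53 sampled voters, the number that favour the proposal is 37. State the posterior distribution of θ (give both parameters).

Posterior: Beta(37.5, 16.5)

The binomial likelihood is conjugate to the Beta prior: with 37 successes and 16 failures, the posterior is Beta(0.5+37, 0.5+16) = Beta(37.5, 16.5).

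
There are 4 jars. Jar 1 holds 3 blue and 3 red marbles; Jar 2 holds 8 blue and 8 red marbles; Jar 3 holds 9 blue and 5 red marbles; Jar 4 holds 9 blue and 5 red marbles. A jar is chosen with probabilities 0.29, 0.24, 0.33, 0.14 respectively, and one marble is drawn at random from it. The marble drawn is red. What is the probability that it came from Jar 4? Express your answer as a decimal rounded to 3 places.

Posterior probability ≈ 0.116

P(red|Jar 1) = 0.5; P(red|Jar 2) = 0.5; P(red|Jar 3) = 0.3571; P(red|Jar 4) = 0.3571.
Prior × likelihood for each source: 0.29·0.5=0.1450, 0.24·0.5=0.1200, 0.33·0.3571=0.1179, 0.14·0.3571=0.05000. Summing gives P(red) = 0.43286.
P(Jar 4 | red) = 0.05000 / 0.43286 = 0.116.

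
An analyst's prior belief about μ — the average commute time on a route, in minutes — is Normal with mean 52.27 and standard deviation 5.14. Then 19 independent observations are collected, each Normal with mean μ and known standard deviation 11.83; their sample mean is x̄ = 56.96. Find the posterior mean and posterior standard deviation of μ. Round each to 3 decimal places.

With known σ, the Normal prior is conjugate. Weight on the data is w = (n/σ²)/(n/σ² + 1/τ₀²) = 0.135764/(0.135764+0.0378507) = 0.78198.
Posterior mean = w·x̄ + (1−w)·μ₀ = 0.78198·56.96 + 0.21802·52.27 = 55.938. Posterior variance = 1/(0.135764+0.0378507) = 5.75989, so SD = 2.400.

Posterior mean ≈ 55.938; posterior SD ≈ 2.400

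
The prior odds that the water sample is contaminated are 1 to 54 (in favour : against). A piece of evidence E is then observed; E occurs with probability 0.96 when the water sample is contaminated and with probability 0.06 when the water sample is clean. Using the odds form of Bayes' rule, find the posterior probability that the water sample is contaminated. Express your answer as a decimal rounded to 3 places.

Prior odds = 1/54 = 0.018519.
Likelihood ratio for E = 0.96/0.06 = 16.000.
Posterior odds = prior odds × LR = 0.29630.
Posterior probability = odds/(1+odds) = 0.29630/1.2963 = 0.229.

Posterior probability ≈ 0.229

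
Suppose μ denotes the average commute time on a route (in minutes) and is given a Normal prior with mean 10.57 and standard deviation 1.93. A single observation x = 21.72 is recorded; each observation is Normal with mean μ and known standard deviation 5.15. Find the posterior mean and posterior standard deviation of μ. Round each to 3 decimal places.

Posterior mean ≈ 11.943; posterior SD ≈ 1.807

With known σ, the Normal prior is conjugate. Weight on the data is w = (n/σ²)/(n/σ² + 1/τ₀²) = 0.0377038/(0.0377038+0.268464) = 0.12315.
Posterior mean = w·x̄ + (1−w)·μ₀ = 0.12315·21.72 + 0.87685·10.57 = 11.943. Posterior variance = 1/(0.0377038+0.268464) = 3.26619, so SD = 1.807.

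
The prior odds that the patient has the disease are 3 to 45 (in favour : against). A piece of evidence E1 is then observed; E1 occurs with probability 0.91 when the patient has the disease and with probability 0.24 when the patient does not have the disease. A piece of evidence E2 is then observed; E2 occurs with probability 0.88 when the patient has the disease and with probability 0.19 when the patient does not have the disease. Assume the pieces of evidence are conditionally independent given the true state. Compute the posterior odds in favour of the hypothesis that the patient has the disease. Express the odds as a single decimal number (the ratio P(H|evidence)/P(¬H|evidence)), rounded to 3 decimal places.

Posterior odds ≈ 1.171

Prior odds = 3/45 = 0.066667.
Likelihood ratio for E1 = 0.91/0.24 = 3.7917.
Likelihood ratio for E2 = 0.88/0.19 = 4.6316.
Posterior odds = prior odds × LR₁ × LR₂ = 1.1708.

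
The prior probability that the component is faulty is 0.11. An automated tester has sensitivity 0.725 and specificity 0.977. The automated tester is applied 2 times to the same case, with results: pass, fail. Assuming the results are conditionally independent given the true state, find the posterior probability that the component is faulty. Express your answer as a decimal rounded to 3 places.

Posterior P(H) ≈ 0.523

With H the event that the component is faulty, the joint likelihood of the observed sequence is P(data|H) = 0.275·0.725 = 0.19937 and P(data|¬H) = 0.977·0.023 = 0.022471.
Bayes: P(H|data) = 0.11·0.19937 / (0.11·0.19937 + 0.89·0.022471) = 0.021931/0.041930 = 0.5230.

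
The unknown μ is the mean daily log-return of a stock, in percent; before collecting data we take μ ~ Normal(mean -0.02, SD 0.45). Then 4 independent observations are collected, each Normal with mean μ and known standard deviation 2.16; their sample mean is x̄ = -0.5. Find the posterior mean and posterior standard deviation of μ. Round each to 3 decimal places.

With known σ, the Normal prior is conjugate. Weight on the data is w = (n/σ²)/(n/σ² + 1/τ₀²) = 0.857339/(0.857339+4.93827) = 0.14793.
Posterior mean = w·x̄ + (1−w)·μ₀ = 0.14793·-0.5 + 0.85207·-0.02 = -0.091. Posterior variance = 1/(0.857339+4.93827) = 0.172544, so SD = 0.415.

Posterior mean ≈ -0.091; posterior SD ≈ 0.415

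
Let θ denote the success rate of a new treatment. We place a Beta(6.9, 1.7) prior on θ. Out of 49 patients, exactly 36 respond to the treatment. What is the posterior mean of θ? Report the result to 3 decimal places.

Observing 36 successes and 13 failures updates Beta(6.9, 1.7) by adding the success and failure counts to the two shape parameters: α = 6.9+36 = 42.9, β = 1.7+13 = 14.7.
Posterior mean = α/(α+β) = 42.9/57.6 = 0.745.

Posterior mean ≈ 0.745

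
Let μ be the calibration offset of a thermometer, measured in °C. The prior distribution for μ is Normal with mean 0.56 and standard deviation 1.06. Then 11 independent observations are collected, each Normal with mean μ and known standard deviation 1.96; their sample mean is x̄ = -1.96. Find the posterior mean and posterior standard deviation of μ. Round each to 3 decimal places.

Posterior mean ≈ -1.362; posterior SD ≈ 0.516

With known σ, the Normal prior is conjugate. Weight on the data is w = (n/σ²)/(n/σ² + 1/τ₀²) = 2.86339/(2.86339+0.889996) = 0.76288.
Posterior mean = w·x̄ + (1−w)·μ₀ = 0.76288·-1.96 + 0.23712·0.56 = -1.362. Posterior variance = 1/(2.86339+0.889996) = 0.266426, so SD = 0.516.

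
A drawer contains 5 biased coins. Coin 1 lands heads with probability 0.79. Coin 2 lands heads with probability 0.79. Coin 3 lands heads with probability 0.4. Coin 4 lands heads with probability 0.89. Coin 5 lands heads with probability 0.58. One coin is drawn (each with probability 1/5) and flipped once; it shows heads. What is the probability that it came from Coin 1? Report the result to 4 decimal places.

Posterior probability ≈ 0.2290

P(heads|C1) = 0.79; P(heads|C2) = 0.79; P(heads|C3) = 0.4; P(heads|C4) = 0.89; P(heads|C5) = 0.58.
Prior × likelihood for each source: 0.2·0.79=0.1580, 0.2·0.79=0.1580, 0.2·0.4=0.08000, 0.2·0.89=0.1780, 0.2·0.58=0.1160. Summing gives P(heads) = 0.69000.
P(Coin 1 | heads) = 0.1580 / 0.69000 = 0.2290.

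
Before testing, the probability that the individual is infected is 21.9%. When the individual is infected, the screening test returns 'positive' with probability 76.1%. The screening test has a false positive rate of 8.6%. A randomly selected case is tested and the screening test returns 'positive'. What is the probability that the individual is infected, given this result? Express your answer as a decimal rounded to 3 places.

P(H | E) ≈ 0.713

Write H for 'the individual is infected'. Prior odds H:¬H = 0.219/0.781 = 0.28041. For the 'positive' outcome, the likelihood ratio is 0.761/0.086 = 8.8488.
Posterior odds = 0.28041 × 8.8488 = 2.4813, so P(H|E) = 2.4813/(1+2.4813) = 0.713.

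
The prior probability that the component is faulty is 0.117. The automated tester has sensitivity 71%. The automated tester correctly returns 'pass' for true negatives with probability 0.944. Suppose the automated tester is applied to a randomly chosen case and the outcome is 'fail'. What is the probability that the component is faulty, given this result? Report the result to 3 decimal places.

P(H | E) ≈ 0.627

Write H for 'the component is faulty'. Prior odds H:¬H = 0.117/0.883 = 0.13250. For the 'fail' outcome, the likelihood ratio is 0.71/0.056 = 12.679.
Posterior odds = 0.13250 × 12.679 = 1.6799, so P(H|E) = 1.6799/(1+1.6799) = 0.627.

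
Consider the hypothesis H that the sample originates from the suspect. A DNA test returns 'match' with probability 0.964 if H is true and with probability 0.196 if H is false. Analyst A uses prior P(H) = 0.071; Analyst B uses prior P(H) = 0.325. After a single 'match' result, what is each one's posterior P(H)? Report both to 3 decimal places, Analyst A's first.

Analyst A: 0.273; Analyst B: 0.703

P('+'|H) = 0.964, P('+'|¬H) = 0.196.
Analyst A: numerator 0.964·0.071 = 0.068444; evidence = 0.068444+0.196·0.929 = 0.25053; posterior = 0.273.
Analyst B: numerator 0.964·0.325 = 0.31330; evidence = 0.31330+0.196·0.675 = 0.44560; posterior = 0.703.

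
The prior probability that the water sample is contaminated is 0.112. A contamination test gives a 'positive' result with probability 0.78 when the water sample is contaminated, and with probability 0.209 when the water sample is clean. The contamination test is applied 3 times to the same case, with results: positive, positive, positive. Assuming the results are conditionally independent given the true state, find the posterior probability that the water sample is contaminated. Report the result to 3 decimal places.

With H the event that the water sample is contaminated, the joint likelihood of the observed sequence is P(data|H) = 0.78·0.78·0.78 = 0.47455 and P(data|¬H) = 0.209·0.209·0.209 = 0.0091293.
Bayes: P(H|data) = 0.112·0.47455 / (0.112·0.47455 + 0.888·0.0091293) = 0.053150/0.061257 = 0.8677.

Posterior P(H) ≈ 0.868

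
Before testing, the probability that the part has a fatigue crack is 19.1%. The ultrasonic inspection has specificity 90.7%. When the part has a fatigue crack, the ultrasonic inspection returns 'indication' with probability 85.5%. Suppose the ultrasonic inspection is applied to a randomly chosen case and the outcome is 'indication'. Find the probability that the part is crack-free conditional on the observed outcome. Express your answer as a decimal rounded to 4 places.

Let H be the event that the part has a fatigue crack. P(H) = 0.191, so P(¬H) = 0.809. With E the 'indication' result, P(E|H) = 0.855 and P(E|¬H) = 0.093.
P(E) = 0.855·0.191 + 0.093·0.809 = 0.16331 + 0.075237 = 0.23854.
By Bayes' theorem, P(H|E) = 0.16331 / 0.23854 = 0.6846. Hence P(¬H|E) = 1 − 0.6846 = 0.3154.

P(¬H | E) ≈ 0.3154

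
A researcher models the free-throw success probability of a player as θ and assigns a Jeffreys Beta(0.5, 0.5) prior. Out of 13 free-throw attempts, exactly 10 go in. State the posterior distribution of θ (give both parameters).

Observing 10 successes and 3 failures updates Beta(0.5, 0.5) by adding the success and failure counts to the two shape parameters: α = 0.5+10 = 10.5, β = 0.5+3 = 3.5.

Posterior: Beta(10.5, 3.5)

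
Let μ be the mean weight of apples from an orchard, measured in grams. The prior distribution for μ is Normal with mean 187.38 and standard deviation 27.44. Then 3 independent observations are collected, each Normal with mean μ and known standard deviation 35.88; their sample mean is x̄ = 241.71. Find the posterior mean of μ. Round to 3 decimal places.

Posterior mean ≈ 221.987

With known σ, the Normal prior is conjugate. Weight on the data is w = (n/σ²)/(n/σ² + 1/τ₀²) = 0.00233032/(0.00233032+0.00132810) = 0.63697.
Posterior mean = w·x̄ + (1−w)·μ₀ = 0.63697·241.71 + 0.36303·187.38 = 221.987.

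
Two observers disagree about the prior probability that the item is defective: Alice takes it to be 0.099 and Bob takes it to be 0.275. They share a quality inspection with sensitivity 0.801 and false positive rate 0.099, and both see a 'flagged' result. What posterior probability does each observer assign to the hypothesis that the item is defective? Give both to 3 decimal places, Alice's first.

The likelihood ratio for a 'flagged' result is 0.801/0.099 = 8.0909.
Alice: prior odds 0.099/0.901 = 0.10988; posterior odds 0.88901; posterior probability 0.471.
Bob: prior odds 0.275/0.725 = 0.37931; posterior odds 3.0690; posterior probability 0.754.

Alice: 0.471; Bob: 0.754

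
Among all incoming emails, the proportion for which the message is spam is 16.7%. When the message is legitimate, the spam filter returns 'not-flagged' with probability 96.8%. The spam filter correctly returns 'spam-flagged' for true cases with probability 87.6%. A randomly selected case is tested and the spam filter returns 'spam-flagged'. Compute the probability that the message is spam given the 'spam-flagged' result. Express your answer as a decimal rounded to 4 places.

P(H | E) ≈ 0.8459

Write H for 'the message is spam'. Prior odds H:¬H = 0.167/0.833 = 0.20048. For the 'spam-flagged' outcome, the likelihood ratio is 0.876/0.032 = 27.375.
Posterior odds = 0.20048 × 27.375 = 5.4881, so P(H|E) = 5.4881/(1+5.4881) = 0.8459.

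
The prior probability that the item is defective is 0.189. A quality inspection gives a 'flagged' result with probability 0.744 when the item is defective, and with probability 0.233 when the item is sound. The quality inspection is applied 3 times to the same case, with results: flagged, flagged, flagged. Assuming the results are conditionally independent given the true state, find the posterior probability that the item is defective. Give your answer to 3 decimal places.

Posterior P(H) ≈ 0.884

Let H be the event that the item is defective; start with P(H) = 0.189. P('flagged'|H) = 0.744, P('flagged'|¬H) = 0.233.
Update on result 1 ('flagged'): P(H) ← 0.744·0.1890 / (0.744·0.1890 + 0.233·0.8110) = 0.14062/0.32958 = 0.4267.
Update on result 2 ('flagged'): P(H) ← 0.744·0.4267 / (0.744·0.4267 + 0.233·0.5733) = 0.31743/0.45102 = 0.7038.
Update on result 3 ('flagged'): P(H) ← 0.744·0.7038 / (0.744·0.7038 + 0.233·0.2962) = 0.52363/0.59264 = 0.8836.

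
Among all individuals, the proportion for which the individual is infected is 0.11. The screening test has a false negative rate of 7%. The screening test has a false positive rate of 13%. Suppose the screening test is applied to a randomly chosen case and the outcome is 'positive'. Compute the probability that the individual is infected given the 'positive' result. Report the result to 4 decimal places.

Let H be the event that the individual is infected. P(H) = 0.11, so P(¬H) = 0.89. With E the 'positive' result, P(E|H) = 0.93 and P(E|¬H) = 0.13.
P(E) = 0.93·0.11 + 0.13·0.89 = 0.10230 + 0.11570 = 0.21800.
By Bayes' theorem, P(H|E) = 0.10230 / 0.21800 = 0.4693.

P(H | E) ≈ 0.4693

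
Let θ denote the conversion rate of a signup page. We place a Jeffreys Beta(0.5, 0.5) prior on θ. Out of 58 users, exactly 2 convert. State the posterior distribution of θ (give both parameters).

The binomial likelihood is conjugate to the Beta prior: with 2 successes and 56 failures, the posterior is Beta(0.5+2, 0.5+56) = Beta(2.5, 56.5).

Posterior: Beta(2.5, 56.5)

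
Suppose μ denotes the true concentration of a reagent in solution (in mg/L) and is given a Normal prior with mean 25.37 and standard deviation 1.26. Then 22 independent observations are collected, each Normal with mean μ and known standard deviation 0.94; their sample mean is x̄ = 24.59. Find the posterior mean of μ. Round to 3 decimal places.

Posterior mean ≈ 24.609

With known σ, the Normal prior is conjugate. Weight on the data is w = (n/σ²)/(n/σ² + 1/τ₀²) = 24.8981/(24.8981+0.629882) = 0.97533.
Posterior mean = w·x̄ + (1−w)·μ₀ = 0.97533·24.59 + 0.024674·25.37 = 24.609.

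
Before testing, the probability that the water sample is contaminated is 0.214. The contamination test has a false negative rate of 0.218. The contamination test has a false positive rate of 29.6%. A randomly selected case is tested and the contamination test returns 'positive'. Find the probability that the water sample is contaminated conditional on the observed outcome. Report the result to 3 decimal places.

P(H | E) ≈ 0.418

Write H for 'the water sample is contaminated'. Prior odds H:¬H = 0.214/0.786 = 0.27226. For the 'positive' outcome, the likelihood ratio is 0.782/0.296 = 2.6419.
Posterior odds = 0.27226 × 2.6419 = 0.71929, so P(H|E) = 0.71929/(1+0.71929) = 0.418.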